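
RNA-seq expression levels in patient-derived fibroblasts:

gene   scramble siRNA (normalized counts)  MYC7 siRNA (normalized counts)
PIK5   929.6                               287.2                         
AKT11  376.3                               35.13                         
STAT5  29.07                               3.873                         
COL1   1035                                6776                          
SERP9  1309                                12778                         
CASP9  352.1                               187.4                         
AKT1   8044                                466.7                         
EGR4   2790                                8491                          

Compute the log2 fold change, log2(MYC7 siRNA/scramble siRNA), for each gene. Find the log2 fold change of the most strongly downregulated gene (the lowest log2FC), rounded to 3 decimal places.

log2(287.2/929.6) = -1.695  (PIK5)
log2(35.13/376.3) = -3.421  (AKT11)
log2(3.873/29.07) = -2.908  (STAT5)
log2(6776/1035) = 2.711  (COL1)
log2(12778/1309) = 3.287  (SERP9)
log2(187.4/352.1) = -0.910  (CASP9)
log2(466.7/8044) = -4.107  (AKT1)
log2(8491/2790) = 1.606  (EGR4)
AKT1 is most strongly downregulated.

-4.107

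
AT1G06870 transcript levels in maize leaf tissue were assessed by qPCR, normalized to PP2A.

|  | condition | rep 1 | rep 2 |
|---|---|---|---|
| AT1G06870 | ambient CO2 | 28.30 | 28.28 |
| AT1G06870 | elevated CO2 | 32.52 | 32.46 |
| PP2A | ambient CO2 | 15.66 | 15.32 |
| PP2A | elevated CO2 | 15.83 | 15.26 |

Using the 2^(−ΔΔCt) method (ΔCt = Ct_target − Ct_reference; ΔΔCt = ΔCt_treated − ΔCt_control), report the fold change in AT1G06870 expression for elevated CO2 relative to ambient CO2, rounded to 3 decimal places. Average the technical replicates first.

0.057

Mean Ct: AT1G06870 ambient CO2 28.290; AT1G06870 elevated CO2 32.490; PP2A ambient CO2 15.490; PP2A elevated CO2 15.545
ΔCt(ambient CO2) = 28.290 − 15.490 = 12.800
ΔCt(elevated CO2) = 32.490 − 15.545 = 16.945
ΔΔCt = 16.945 − 12.800 = 4.145
Fold change = 2^(−4.145) = 0.0565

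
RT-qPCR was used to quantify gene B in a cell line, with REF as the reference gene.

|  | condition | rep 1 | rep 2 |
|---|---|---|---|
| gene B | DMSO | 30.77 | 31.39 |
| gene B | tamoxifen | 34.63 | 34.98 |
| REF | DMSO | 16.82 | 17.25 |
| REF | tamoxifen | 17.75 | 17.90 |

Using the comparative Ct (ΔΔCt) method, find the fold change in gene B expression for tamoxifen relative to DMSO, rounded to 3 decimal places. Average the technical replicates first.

Mean Ct: gene B DMSO 31.080; gene B tamoxifen 34.805; REF DMSO 17.035; REF tamoxifen 17.825
ΔCt(DMSO) = 31.080 − 17.035 = 14.045
ΔCt(tamoxifen) = 34.805 − 17.825 = 16.980
ΔΔCt = 16.980 − 14.045 = 2.935
Fold change = 2^(−2.935) = 0.1308

0.131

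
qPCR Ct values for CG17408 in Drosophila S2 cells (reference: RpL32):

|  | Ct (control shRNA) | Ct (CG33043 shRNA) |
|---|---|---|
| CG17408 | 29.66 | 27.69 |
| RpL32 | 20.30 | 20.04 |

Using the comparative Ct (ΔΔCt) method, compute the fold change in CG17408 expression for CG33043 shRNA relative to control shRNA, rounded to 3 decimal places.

3.272

ΔCt(control shRNA) = 29.660 − 20.300 = 9.360
ΔCt(CG33043 shRNA) = 27.690 − 20.040 = 7.650
ΔΔCt = 7.650 − 9.360 = -1.710
Fold change = 2^(−(-1.710)) = 2^1.710 = 3.2716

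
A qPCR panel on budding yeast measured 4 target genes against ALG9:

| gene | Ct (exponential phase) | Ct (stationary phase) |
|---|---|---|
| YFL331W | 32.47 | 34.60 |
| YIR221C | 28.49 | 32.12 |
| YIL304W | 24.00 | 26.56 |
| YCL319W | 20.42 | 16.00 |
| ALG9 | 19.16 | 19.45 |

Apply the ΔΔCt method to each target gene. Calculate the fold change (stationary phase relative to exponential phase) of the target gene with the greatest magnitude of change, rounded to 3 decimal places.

26.173

YFL331W: ΔΔCt = (34.60−19.45) − (32.47−19.16) = 15.15 − 13.31 = 1.84; fold change = 2^-1.84 = 0.279
YIR221C: ΔΔCt = (32.12−19.45) − (28.49−19.16) = 12.67 − 9.33 = 3.34; fold change = 2^-3.34 = 0.099
YIL304W: ΔΔCt = (26.56−19.45) − (24.00−19.16) = 7.11 − 4.84 = 2.27; fold change = 2^-2.27 = 0.207
YCL319W: ΔΔCt = (16.00−19.45) − (20.42−19.16) = -3.45 − 1.26 = -4.71; fold change = 2^4.71 = 26.173
YCL319W has the largest |ΔΔCt| = 4.71.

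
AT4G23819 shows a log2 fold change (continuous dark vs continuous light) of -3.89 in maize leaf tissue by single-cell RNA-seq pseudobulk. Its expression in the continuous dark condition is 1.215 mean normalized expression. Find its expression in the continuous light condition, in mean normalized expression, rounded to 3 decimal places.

Fold change = 2^(-3.89) = 0.0675
continuous light expression = 1.215 / 0.0675 = 18.013

18.013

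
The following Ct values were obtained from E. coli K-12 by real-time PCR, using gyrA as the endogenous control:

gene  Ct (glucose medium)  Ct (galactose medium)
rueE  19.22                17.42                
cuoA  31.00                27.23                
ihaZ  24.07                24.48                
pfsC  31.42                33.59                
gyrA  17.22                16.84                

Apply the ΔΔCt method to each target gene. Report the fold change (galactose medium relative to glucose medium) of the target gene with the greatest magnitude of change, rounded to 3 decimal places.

rueE: ΔΔCt = (17.42−16.84) − (19.22−17.22) = 0.58 − 2.00 = -1.42; fold change = 2^1.42 = 2.676
cuoA: ΔΔCt = (27.23−16.84) − (31.00−17.22) = 10.39 − 13.78 = -3.39; fold change = 2^3.39 = 10.483
ihaZ: ΔΔCt = (24.48−16.84) − (24.07−17.22) = 7.64 − 6.85 = 0.79; fold change = 2^-0.79 = 0.578
pfsC: ΔΔCt = (33.59−16.84) − (31.42−17.22) = 16.75 − 14.20 = 2.55; fold change = 2^-2.55 = 0.171
cuoA has the largest |ΔΔCt| = 3.39.

10.483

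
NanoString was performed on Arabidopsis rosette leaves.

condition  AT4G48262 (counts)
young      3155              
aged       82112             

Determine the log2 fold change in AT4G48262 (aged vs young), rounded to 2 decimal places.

Fold change = 82112 / 3155 = 26.0260
log2(26.0260) = 4.702

4.70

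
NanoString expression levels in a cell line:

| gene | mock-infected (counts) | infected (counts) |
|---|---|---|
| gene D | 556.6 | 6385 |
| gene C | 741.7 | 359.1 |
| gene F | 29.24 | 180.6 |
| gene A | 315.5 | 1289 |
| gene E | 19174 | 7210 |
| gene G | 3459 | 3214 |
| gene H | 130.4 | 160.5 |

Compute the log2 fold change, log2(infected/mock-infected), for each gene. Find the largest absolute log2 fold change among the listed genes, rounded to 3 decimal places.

log2(6385/556.6) = 3.520  (gene D)
log2(359.1/741.7) = -1.046  (gene C)
log2(180.6/29.24) = 2.627  (gene F)
log2(1289/315.5) = 2.031  (gene A)
log2(7210/19174) = -1.411  (gene E)
log2(3214/3459) = -0.106  (gene G)
log2(160.5/130.4) = 0.300  (gene H)
The largest magnitude belongs to gene D.

3.520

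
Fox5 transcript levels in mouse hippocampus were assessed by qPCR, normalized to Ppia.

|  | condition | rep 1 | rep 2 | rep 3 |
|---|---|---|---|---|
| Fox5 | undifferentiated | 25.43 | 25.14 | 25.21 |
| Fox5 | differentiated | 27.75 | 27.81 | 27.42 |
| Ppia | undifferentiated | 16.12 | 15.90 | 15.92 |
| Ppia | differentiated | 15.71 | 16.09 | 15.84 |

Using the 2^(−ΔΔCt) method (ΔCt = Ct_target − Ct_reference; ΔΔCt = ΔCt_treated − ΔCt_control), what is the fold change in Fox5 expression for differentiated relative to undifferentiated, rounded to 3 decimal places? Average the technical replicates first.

Mean Ct: Fox5 undifferentiated 25.260; Fox5 differentiated 27.660; Ppia undifferentiated 15.980; Ppia differentiated 15.880
ΔCt(undifferentiated) = 25.260 − 15.980 = 9.280
ΔCt(differentiated) = 27.660 − 15.880 = 11.780
ΔΔCt = 11.780 − 9.280 = 2.500
Fold change = 2^(−2.500) = 0.1768

0.177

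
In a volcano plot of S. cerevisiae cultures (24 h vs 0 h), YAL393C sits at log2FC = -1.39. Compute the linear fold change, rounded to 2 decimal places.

0.38

Fold change = 2^(-1.39) = 0.382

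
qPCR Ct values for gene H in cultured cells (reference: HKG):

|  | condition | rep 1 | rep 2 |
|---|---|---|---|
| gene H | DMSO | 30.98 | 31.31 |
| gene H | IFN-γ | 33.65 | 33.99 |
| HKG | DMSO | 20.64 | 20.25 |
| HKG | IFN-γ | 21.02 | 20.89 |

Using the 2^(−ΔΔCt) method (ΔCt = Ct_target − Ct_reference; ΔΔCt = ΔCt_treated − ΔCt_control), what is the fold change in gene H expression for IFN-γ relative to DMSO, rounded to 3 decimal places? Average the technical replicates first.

0.223

Mean Ct: gene H DMSO 31.145; gene H IFN-γ 33.820; HKG DMSO 20.445; HKG IFN-γ 20.955
ΔCt(DMSO) = 31.145 − 20.445 = 10.700
ΔCt(IFN-γ) = 33.820 − 20.955 = 12.865
ΔΔCt = 12.865 − 10.700 = 2.165
Fold change = 2^(−2.165) = 0.2230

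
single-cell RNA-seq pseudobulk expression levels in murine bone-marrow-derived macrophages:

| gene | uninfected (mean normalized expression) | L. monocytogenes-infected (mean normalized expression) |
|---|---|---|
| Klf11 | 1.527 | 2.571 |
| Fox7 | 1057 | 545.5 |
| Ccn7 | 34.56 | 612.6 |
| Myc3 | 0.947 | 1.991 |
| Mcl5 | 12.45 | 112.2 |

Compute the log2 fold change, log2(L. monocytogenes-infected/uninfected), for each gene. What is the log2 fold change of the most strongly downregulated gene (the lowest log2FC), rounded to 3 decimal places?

log2(2.571/1.527) = 0.752  (Klf11)
log2(545.5/1057) = -0.954  (Fox7)
log2(612.6/34.56) = 4.148  (Ccn7)
log2(1.991/0.947) = 1.072  (Myc3)
log2(112.2/12.45) = 3.172  (Mcl5)
Fox7 is most strongly downregulated.

-0.954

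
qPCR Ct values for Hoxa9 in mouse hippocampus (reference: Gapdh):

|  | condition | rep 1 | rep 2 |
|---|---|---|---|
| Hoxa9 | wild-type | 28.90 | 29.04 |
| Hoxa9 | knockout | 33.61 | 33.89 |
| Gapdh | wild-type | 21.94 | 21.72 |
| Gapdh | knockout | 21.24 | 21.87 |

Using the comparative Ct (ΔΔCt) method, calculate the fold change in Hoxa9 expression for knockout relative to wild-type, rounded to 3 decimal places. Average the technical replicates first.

0.030

Mean Ct: Hoxa9 wild-type 28.970; Hoxa9 knockout 33.750; Gapdh wild-type 21.830; Gapdh knockout 21.555
ΔCt(wild-type) = 28.970 − 21.830 = 7.140
ΔCt(knockout) = 33.750 − 21.555 = 12.195
ΔΔCt = 12.195 − 7.140 = 5.055
Fold change = 2^(−5.055) = 0.0301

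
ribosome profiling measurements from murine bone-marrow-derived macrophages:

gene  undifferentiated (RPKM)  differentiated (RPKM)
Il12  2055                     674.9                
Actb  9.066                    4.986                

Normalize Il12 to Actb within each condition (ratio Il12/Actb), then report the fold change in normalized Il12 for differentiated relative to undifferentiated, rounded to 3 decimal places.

0.597

Il12/Actb (undifferentiated) = 2055 / 9.066 = 226.67
Il12/Actb (differentiated) = 674.9 / 4.986 = 135.36
Fold change = 135.36 / 226.67 = 0.5972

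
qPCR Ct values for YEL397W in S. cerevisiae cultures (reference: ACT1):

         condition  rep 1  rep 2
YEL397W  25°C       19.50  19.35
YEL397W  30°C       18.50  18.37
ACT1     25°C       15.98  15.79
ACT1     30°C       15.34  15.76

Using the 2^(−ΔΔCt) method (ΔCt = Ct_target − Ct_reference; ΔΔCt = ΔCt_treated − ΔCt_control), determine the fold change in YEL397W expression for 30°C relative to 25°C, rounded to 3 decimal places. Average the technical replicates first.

1.575

Mean Ct: YEL397W 25°C 19.425; YEL397W 30°C 18.435; ACT1 25°C 15.885; ACT1 30°C 15.550
ΔCt(25°C) = 19.425 − 15.885 = 3.540
ΔCt(30°C) = 18.435 − 15.550 = 2.885
ΔΔCt = 2.885 − 3.540 = -0.655
Fold change = 2^(−(-0.655)) = 2^0.655 = 1.5746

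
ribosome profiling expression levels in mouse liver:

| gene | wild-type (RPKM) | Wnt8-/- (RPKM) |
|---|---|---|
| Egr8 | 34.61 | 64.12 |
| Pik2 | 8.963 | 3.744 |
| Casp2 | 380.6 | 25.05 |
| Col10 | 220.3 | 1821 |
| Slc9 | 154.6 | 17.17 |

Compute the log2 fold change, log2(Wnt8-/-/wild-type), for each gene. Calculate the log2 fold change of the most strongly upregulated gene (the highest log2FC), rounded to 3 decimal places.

log2(64.12/34.61) = 0.890  (Egr8)
log2(3.744/8.963) = -1.259  (Pik2)
log2(25.05/380.6) = -3.925  (Casp2)
log2(1821/220.3) = 3.047  (Col10)
log2(17.17/154.6) = -3.171  (Slc9)
Col10 is most strongly upregulated.

3.047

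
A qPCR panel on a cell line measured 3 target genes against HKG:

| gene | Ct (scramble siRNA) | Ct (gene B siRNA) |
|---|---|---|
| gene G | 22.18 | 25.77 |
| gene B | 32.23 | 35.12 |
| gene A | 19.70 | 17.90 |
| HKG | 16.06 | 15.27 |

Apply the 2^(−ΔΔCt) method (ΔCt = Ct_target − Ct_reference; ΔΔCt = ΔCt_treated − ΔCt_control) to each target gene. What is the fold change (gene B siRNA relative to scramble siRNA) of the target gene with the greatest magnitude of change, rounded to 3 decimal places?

gene G: ΔΔCt = (25.77−15.27) − (22.18−16.06) = 10.50 − 6.12 = 4.38; fold change = 2^-4.38 = 0.048
gene B: ΔΔCt = (35.12−15.27) − (32.23−16.06) = 19.85 − 16.17 = 3.68; fold change = 2^-3.68 = 0.078
gene A: ΔΔCt = (17.90−15.27) − (19.70−16.06) = 2.63 − 3.64 = -1.01; fold change = 2^1.01 = 2.014
gene G has the largest |ΔΔCt| = 4.38.

0.048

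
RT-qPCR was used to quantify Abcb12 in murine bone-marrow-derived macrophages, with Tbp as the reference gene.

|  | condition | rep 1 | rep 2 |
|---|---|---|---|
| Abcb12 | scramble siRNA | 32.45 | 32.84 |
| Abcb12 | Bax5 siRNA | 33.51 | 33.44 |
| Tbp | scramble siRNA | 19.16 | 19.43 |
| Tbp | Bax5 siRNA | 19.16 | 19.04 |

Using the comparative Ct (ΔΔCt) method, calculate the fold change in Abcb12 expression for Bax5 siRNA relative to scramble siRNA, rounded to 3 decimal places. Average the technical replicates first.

0.491

Mean Ct: Abcb12 scramble siRNA 32.645; Abcb12 Bax5 siRNA 33.475; Tbp scramble siRNA 19.295; Tbp Bax5 siRNA 19.100
ΔCt(scramble siRNA) = 32.645 − 19.295 = 13.350
ΔCt(Bax5 siRNA) = 33.475 − 19.100 = 14.375
ΔΔCt = 14.375 − 13.350 = 1.025
Fold change = 2^(−1.025) = 0.4914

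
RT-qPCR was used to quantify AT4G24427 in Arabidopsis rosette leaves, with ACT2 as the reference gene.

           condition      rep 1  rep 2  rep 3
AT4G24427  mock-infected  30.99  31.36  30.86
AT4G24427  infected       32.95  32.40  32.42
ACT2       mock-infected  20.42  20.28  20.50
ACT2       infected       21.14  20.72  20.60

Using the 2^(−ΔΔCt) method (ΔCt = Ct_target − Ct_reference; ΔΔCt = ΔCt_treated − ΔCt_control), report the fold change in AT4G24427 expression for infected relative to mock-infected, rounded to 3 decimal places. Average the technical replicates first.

0.467

Mean Ct: AT4G24427 mock-infected 31.070; AT4G24427 infected 32.590; ACT2 mock-infected 20.400; ACT2 infected 20.820
ΔCt(mock-infected) = 31.070 − 20.400 = 10.670
ΔCt(infected) = 32.590 − 20.820 = 11.770
ΔΔCt = 11.770 − 10.670 = 1.100
Fold change = 2^(−1.100) = 0.4665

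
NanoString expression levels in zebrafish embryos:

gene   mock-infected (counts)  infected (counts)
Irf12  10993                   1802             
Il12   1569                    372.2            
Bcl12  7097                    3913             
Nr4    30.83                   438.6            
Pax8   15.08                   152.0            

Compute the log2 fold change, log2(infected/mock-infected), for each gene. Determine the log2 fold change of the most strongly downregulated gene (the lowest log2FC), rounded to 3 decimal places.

log2(1802/10993) = -2.609  (Irf12)
log2(372.2/1569) = -2.076  (Il12)
log2(3913/7097) = -0.859  (Bcl12)
log2(438.6/30.83) = 3.830  (Nr4)
log2(152.0/15.08) = 3.333  (Pax8)
Irf12 is most strongly downregulated.

-2.609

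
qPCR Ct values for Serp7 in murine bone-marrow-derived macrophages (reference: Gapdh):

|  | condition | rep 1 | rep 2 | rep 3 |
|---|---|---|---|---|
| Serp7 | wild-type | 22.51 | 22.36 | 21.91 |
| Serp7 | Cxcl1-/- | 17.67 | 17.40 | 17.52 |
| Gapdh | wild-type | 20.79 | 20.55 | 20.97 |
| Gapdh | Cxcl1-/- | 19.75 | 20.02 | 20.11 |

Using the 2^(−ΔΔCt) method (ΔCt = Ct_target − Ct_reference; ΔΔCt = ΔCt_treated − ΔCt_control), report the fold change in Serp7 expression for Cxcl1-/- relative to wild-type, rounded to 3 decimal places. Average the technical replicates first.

Mean Ct: Serp7 wild-type 22.260; Serp7 Cxcl1-/- 17.530; Gapdh wild-type 20.770; Gapdh Cxcl1-/- 19.960
ΔCt(wild-type) = 22.260 − 20.770 = 1.490
ΔCt(Cxcl1-/-) = 17.530 − 19.960 = -2.430
ΔΔCt = -2.430 − 1.490 = -3.920
Fold change = 2^(−(-3.920)) = 2^3.920 = 15.1369

15.137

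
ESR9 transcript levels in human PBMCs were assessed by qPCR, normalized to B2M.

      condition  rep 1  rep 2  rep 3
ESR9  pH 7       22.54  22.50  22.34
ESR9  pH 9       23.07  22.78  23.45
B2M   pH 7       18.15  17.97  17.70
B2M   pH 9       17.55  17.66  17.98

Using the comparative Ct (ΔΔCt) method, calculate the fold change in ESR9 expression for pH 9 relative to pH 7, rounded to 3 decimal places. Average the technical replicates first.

Mean Ct: ESR9 pH 7 22.460; ESR9 pH 9 23.100; B2M pH 7 17.940; B2M pH 9 17.730
ΔCt(pH 7) = 22.460 − 17.940 = 4.520
ΔCt(pH 9) = 23.100 − 17.730 = 5.370
ΔΔCt = 5.370 − 4.520 = 0.850
Fold change = 2^(−0.850) = 0.5548

0.555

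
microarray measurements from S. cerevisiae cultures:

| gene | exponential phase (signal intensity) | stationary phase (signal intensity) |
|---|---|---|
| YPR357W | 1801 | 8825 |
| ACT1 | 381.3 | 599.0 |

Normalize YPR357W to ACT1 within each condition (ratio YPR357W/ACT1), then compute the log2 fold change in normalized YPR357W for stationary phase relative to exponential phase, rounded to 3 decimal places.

YPR357W/ACT1 (exponential phase) = 1801 / 381.3 = 4.7233
YPR357W/ACT1 (stationary phase) = 8825 / 599.0 = 14.733
Fold change = 14.733 / 4.7233 = 3.1192
log2(3.1192) = 1.6412

1.641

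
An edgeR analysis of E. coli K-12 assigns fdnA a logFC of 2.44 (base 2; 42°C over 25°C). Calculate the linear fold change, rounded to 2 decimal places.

Fold change = 2^(2.44) = 5.426

5.43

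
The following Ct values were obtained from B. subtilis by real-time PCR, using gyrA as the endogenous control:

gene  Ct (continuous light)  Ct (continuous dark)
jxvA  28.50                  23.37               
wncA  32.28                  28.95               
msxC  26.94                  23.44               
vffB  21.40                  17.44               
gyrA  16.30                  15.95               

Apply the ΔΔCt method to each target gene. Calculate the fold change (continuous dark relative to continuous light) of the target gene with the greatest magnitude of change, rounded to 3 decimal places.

jxvA: ΔΔCt = (23.37−15.95) − (28.50−16.30) = 7.42 − 12.20 = -4.78; fold change = 2^4.78 = 27.474
wncA: ΔΔCt = (28.95−15.95) − (32.28−16.30) = 13.00 − 15.98 = -2.98; fold change = 2^2.98 = 7.890
msxC: ΔΔCt = (23.44−15.95) − (26.94−16.30) = 7.49 − 10.64 = -3.15; fold change = 2^3.15 = 8.877
vffB: ΔΔCt = (17.44−15.95) − (21.40−16.30) = 1.49 − 5.10 = -3.61; fold change = 2^3.61 = 12.210
jxvA has the largest |ΔΔCt| = 4.78.

27.474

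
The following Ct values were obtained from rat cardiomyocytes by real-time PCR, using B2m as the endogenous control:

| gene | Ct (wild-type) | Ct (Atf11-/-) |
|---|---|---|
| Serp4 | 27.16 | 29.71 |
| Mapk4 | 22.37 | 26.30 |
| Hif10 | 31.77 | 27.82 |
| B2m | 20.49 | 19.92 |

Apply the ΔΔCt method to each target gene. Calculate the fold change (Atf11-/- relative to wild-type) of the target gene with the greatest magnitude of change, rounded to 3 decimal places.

Serp4: ΔΔCt = (29.71−19.92) − (27.16−20.49) = 9.79 − 6.67 = 3.12; fold change = 2^-3.12 = 0.115
Mapk4: ΔΔCt = (26.30−19.92) − (22.37−20.49) = 6.38 − 1.88 = 4.50; fold change = 2^-4.50 = 0.044
Hif10: ΔΔCt = (27.82−19.92) − (31.77−20.49) = 7.90 − 11.28 = -3.38; fold change = 2^3.38 = 10.411
Mapk4 has the largest |ΔΔCt| = 4.50.

0.044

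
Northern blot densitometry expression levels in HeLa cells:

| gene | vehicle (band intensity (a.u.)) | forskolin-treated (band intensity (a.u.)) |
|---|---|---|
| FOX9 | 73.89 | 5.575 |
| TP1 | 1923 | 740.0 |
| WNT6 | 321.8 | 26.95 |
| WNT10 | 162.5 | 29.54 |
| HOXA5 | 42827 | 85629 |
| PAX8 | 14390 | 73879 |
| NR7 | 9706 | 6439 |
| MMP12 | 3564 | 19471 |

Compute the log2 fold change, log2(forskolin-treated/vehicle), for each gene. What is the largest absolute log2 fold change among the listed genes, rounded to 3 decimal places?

3.728

log2(5.575/73.89) = -3.728  (FOX9)
log2(740.0/1923) = -1.378  (TP1)
log2(26.95/321.8) = -3.578  (WNT6)
log2(29.54/162.5) = -2.460  (WNT10)
log2(85629/42827) = 1.000  (HOXA5)
log2(73879/14390) = 2.360  (PAX8)
log2(6439/9706) = -0.592  (NR7)
log2(19471/3564) = 2.450  (MMP12)
The largest magnitude belongs to FOX9.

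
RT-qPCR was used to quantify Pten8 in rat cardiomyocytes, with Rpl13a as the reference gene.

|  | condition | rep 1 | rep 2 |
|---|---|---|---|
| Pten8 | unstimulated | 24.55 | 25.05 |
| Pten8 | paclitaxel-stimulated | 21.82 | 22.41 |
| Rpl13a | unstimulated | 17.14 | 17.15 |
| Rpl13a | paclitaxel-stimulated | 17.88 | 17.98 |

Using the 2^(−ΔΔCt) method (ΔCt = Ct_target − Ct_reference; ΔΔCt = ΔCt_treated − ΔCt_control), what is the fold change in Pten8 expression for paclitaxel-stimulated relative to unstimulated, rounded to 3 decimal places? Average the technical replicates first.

Mean Ct: Pten8 unstimulated 24.800; Pten8 paclitaxel-stimulated 22.115; Rpl13a unstimulated 17.145; Rpl13a paclitaxel-stimulated 17.930
ΔCt(unstimulated) = 24.800 − 17.145 = 7.655
ΔCt(paclitaxel-stimulated) = 22.115 − 17.930 = 4.185
ΔΔCt = 4.185 − 7.655 = -3.470
Fold change = 2^(−(-3.470)) = 2^3.470 = 11.0809

11.081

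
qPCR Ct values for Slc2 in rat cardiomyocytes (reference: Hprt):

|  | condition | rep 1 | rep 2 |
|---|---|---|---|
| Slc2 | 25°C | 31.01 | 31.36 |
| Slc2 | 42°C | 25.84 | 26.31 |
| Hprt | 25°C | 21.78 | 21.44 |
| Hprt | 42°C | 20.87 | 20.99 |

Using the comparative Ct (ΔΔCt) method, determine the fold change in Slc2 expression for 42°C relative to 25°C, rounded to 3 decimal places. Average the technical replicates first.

21.556

Mean Ct: Slc2 25°C 31.185; Slc2 42°C 26.075; Hprt 25°C 21.610; Hprt 42°C 20.930
ΔCt(25°C) = 31.185 − 21.610 = 9.575
ΔCt(42°C) = 26.075 − 20.930 = 5.145
ΔΔCt = 5.145 − 9.575 = -4.430
Fold change = 2^(−(-4.430)) = 2^4.430 = 21.5557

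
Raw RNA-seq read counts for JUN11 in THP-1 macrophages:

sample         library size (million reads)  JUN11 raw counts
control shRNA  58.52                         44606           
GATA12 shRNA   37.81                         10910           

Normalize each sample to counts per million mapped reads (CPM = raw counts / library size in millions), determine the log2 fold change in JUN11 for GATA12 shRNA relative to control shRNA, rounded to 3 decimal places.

CPM(control shRNA) = 44606 / 58.52 = 762.2351
CPM(GATA12 shRNA) = 10910 / 37.81 = 288.5480
Fold change = 288.5480 / 762.2351 = 0.37856
log2(0.37856) = -1.4014

-1.401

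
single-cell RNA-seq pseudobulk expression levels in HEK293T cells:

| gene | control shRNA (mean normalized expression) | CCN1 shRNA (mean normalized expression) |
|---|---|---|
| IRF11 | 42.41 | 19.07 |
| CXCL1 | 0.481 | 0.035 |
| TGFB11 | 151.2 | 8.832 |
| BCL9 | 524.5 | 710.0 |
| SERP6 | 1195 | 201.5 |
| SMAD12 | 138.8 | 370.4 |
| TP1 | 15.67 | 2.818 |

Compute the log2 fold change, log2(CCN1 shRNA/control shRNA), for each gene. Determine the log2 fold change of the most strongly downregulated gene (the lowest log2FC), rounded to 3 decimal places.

-4.098

log2(19.07/42.41) = -1.153  (IRF11)
log2(0.035/0.481) = -3.781  (CXCL1)
log2(8.832/151.2) = -4.098  (TGFB11)
log2(710.0/524.5) = 0.437  (BCL9)
log2(201.5/1195) = -2.568  (SERP6)
log2(370.4/138.8) = 1.416  (SMAD12)
log2(2.818/15.67) = -2.475  (TP1)
TGFB11 is most strongly downregulated.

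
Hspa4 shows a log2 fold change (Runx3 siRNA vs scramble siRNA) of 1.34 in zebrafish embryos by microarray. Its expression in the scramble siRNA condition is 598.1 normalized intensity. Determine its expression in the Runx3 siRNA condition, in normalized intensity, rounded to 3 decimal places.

Fold change = 2^(1.34) = 2.5315
Runx3 siRNA expression = 598.1 × 2.5315 = 1514.098

1514.098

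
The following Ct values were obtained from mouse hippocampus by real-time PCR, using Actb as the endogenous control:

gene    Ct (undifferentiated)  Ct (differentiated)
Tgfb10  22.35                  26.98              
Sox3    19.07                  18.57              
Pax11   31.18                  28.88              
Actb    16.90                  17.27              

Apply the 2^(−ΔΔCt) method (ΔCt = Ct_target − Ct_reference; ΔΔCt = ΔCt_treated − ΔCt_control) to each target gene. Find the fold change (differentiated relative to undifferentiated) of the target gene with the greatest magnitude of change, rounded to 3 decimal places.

0.052

Tgfb10: ΔΔCt = (26.98−17.27) − (22.35−16.90) = 9.71 − 5.45 = 4.26; fold change = 2^-4.26 = 0.052
Sox3: ΔΔCt = (18.57−17.27) − (19.07−16.90) = 1.30 − 2.17 = -0.87; fold change = 2^0.87 = 1.828
Pax11: ΔΔCt = (28.88−17.27) − (31.18−16.90) = 11.61 − 14.28 = -2.67; fold change = 2^2.67 = 6.364
Tgfb10 has the largest |ΔΔCt| = 4.26.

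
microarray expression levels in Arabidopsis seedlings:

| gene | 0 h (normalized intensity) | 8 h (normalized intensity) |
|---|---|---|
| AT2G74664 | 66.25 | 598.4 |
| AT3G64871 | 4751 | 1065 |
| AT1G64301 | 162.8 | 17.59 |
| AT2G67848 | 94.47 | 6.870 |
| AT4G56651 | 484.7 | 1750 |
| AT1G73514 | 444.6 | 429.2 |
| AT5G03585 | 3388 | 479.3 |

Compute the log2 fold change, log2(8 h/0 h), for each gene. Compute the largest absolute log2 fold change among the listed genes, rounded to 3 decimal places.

log2(598.4/66.25) = 3.175  (AT2G74664)
log2(1065/4751) = -2.157  (AT3G64871)
log2(17.59/162.8) = -3.210  (AT1G64301)
log2(6.870/94.47) = -3.781  (AT2G67848)
log2(1750/484.7) = 1.852  (AT4G56651)
log2(429.2/444.6) = -0.051  (AT1G73514)
log2(479.3/3388) = -2.821  (AT5G03585)
The largest magnitude belongs to AT2G67848.

3.781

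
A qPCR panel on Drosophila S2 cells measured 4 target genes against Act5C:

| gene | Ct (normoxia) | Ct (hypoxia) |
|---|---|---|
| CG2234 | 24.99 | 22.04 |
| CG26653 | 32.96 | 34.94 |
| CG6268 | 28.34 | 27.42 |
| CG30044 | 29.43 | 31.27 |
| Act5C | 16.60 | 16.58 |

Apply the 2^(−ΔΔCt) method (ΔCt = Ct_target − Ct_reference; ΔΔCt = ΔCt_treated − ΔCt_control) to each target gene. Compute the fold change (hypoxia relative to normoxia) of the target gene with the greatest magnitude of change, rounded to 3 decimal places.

CG2234: ΔΔCt = (22.04−16.58) − (24.99−16.60) = 5.46 − 8.39 = -2.93; fold change = 2^2.93 = 7.621
CG26653: ΔΔCt = (34.94−16.58) − (32.96−16.60) = 18.36 − 16.36 = 2.00; fold change = 2^-2.00 = 0.250
CG6268: ΔΔCt = (27.42−16.58) − (28.34−16.60) = 10.84 − 11.74 = -0.90; fold change = 2^0.90 = 1.866
CG30044: ΔΔCt = (31.27−16.58) − (29.43−16.60) = 14.69 − 12.83 = 1.86; fold change = 2^-1.86 = 0.275
CG2234 has the largest |ΔΔCt| = 2.93.

7.621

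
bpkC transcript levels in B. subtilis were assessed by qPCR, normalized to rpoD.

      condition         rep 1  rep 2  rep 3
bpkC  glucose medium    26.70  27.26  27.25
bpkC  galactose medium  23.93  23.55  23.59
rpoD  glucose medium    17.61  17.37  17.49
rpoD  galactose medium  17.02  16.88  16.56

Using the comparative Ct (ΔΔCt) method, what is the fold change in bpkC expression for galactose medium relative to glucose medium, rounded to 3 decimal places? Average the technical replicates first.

Mean Ct: bpkC glucose medium 27.070; bpkC galactose medium 23.690; rpoD glucose medium 17.490; rpoD galactose medium 16.820
ΔCt(glucose medium) = 27.070 − 17.490 = 9.580
ΔCt(galactose medium) = 23.690 − 16.820 = 6.870
ΔΔCt = 6.870 − 9.580 = -2.710
Fold change = 2^(−(-2.710)) = 2^2.710 = 6.5432

6.543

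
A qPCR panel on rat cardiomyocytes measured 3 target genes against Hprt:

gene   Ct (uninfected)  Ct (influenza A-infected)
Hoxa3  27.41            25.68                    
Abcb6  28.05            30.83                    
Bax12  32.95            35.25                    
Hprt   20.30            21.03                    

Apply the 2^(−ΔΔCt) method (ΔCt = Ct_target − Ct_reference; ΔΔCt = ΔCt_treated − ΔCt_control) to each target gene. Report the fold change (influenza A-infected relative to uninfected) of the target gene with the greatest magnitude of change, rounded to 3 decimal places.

Hoxa3: ΔΔCt = (25.68−21.03) − (27.41−20.30) = 4.65 − 7.11 = -2.46; fold change = 2^2.46 = 5.502
Abcb6: ΔΔCt = (30.83−21.03) − (28.05−20.30) = 9.80 − 7.75 = 2.05; fold change = 2^-2.05 = 0.241
Bax12: ΔΔCt = (35.25−21.03) − (32.95−20.30) = 14.22 − 12.65 = 1.57; fold change = 2^-1.57 = 0.337
Hoxa3 has the largest |ΔΔCt| = 2.46.

5.502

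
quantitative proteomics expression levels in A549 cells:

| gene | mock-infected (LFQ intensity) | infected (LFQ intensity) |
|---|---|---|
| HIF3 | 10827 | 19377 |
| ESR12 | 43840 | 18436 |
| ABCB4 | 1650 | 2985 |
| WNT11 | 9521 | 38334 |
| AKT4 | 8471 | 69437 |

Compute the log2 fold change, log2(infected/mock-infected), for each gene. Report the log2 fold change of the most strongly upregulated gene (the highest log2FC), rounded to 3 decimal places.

3.035

log2(19377/10827) = 0.840  (HIF3)
log2(18436/43840) = -1.250  (ESR12)
log2(2985/1650) = 0.855  (ABCB4)
log2(38334/9521) = 2.009  (WNT11)
log2(69437/8471) = 3.035  (AKT4)
AKT4 is most strongly upregulated.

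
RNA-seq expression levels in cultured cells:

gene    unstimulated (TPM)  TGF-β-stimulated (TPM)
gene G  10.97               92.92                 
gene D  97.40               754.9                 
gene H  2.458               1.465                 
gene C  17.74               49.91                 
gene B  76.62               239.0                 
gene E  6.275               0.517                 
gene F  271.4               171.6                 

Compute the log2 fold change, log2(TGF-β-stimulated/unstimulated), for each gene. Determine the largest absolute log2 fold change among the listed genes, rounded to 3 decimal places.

log2(92.92/10.97) = 3.082  (gene G)
log2(754.9/97.40) = 2.954  (gene D)
log2(1.465/2.458) = -0.747  (gene H)
log2(49.91/17.74) = 1.492  (gene C)
log2(239.0/76.62) = 1.641  (gene B)
log2(0.517/6.275) = -3.601  (gene E)
log2(171.6/271.4) = -0.661  (gene F)
The largest magnitude belongs to gene E.

3.601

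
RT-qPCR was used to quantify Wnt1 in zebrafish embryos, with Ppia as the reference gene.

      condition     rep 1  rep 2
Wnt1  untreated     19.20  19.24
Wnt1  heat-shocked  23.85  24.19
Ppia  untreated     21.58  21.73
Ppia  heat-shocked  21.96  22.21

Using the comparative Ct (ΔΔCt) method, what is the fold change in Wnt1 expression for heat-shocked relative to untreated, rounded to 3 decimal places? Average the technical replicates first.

Mean Ct: Wnt1 untreated 19.220; Wnt1 heat-shocked 24.020; Ppia untreated 21.655; Ppia heat-shocked 22.085
ΔCt(untreated) = 19.220 − 21.655 = -2.435
ΔCt(heat-shocked) = 24.020 − 22.085 = 1.935
ΔΔCt = 1.935 − (-2.435) = 4.370
Fold change = 2^(−4.370) = 0.0484

0.048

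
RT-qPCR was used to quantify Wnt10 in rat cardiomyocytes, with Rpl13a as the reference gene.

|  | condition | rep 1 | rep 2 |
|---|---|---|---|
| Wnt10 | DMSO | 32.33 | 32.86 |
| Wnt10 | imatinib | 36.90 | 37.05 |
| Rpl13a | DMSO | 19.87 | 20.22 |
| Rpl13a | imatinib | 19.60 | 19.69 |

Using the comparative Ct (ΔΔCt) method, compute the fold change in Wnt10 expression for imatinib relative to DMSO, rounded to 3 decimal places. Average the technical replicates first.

Mean Ct: Wnt10 DMSO 32.595; Wnt10 imatinib 36.975; Rpl13a DMSO 20.045; Rpl13a imatinib 19.645
ΔCt(DMSO) = 32.595 − 20.045 = 12.550
ΔCt(imatinib) = 36.975 − 19.645 = 17.330
ΔΔCt = 17.330 − 12.550 = 4.780
Fold change = 2^(−4.780) = 0.0364

0.036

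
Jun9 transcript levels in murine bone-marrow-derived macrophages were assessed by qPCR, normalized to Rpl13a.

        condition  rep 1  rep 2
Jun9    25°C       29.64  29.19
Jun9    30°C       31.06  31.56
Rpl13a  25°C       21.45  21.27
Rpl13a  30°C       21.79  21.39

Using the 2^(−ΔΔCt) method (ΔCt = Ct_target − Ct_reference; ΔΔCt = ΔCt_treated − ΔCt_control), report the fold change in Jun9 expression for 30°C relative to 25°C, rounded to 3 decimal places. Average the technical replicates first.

Mean Ct: Jun9 25°C 29.415; Jun9 30°C 31.310; Rpl13a 25°C 21.360; Rpl13a 30°C 21.590
ΔCt(25°C) = 29.415 − 21.360 = 8.055
ΔCt(30°C) = 31.310 − 21.590 = 9.720
ΔΔCt = 9.720 − 8.055 = 1.665
Fold change = 2^(−1.665) = 0.3153

0.315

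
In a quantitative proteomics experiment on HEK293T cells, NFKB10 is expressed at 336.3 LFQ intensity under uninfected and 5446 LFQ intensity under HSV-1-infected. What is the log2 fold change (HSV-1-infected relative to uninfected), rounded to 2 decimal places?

Fold change = 5446 / 336.3 = 16.1939
log2(16.1939) = 4.017

4.02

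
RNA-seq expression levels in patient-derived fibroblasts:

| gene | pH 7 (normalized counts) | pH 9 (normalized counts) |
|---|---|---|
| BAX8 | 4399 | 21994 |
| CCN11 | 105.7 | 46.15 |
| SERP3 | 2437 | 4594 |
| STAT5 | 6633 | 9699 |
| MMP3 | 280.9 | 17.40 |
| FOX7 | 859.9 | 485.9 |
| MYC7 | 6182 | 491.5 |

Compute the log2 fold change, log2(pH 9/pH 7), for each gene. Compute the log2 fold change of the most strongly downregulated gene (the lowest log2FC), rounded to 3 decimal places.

log2(21994/4399) = 2.322  (BAX8)
log2(46.15/105.7) = -1.196  (CCN11)
log2(4594/2437) = 0.915  (SERP3)
log2(9699/6633) = 0.548  (STAT5)
log2(17.40/280.9) = -4.013  (MMP3)
log2(485.9/859.9) = -0.824  (FOX7)
log2(491.5/6182) = -3.653  (MYC7)
MMP3 is most strongly downregulated.

-4.013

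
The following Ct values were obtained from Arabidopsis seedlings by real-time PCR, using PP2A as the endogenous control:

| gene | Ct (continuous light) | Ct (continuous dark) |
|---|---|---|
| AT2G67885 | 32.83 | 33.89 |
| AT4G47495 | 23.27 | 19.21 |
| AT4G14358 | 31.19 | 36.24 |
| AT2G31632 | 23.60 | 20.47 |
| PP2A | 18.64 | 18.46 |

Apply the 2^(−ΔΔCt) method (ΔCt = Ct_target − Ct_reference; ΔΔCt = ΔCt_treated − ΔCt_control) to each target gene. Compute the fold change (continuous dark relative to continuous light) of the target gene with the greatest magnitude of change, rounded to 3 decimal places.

AT2G67885: ΔΔCt = (33.89−18.46) − (32.83−18.64) = 15.43 − 14.19 = 1.24; fold change = 2^-1.24 = 0.423
AT4G47495: ΔΔCt = (19.21−18.46) − (23.27−18.64) = 0.75 − 4.63 = -3.88; fold change = 2^3.88 = 14.723
AT4G14358: ΔΔCt = (36.24−18.46) − (31.19−18.64) = 17.78 − 12.55 = 5.23; fold change = 2^-5.23 = 0.027
AT2G31632: ΔΔCt = (20.47−18.46) − (23.60−18.64) = 2.01 − 4.96 = -2.95; fold change = 2^2.95 = 7.727
AT4G14358 has the largest |ΔΔCt| = 5.23.

0.027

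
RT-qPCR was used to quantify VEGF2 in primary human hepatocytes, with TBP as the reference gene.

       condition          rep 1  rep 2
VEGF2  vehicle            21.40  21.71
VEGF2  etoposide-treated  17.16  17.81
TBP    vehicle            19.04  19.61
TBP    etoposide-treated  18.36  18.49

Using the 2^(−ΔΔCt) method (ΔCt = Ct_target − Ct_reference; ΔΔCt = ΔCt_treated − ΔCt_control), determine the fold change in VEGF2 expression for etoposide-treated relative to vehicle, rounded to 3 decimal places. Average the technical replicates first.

Mean Ct: VEGF2 vehicle 21.555; VEGF2 etoposide-treated 17.485; TBP vehicle 19.325; TBP etoposide-treated 18.425
ΔCt(vehicle) = 21.555 − 19.325 = 2.230
ΔCt(etoposide-treated) = 17.485 − 18.425 = -0.940
ΔΔCt = -0.940 − 2.230 = -3.170
Fold change = 2^(−(-3.170)) = 2^3.170 = 9.0005

9.000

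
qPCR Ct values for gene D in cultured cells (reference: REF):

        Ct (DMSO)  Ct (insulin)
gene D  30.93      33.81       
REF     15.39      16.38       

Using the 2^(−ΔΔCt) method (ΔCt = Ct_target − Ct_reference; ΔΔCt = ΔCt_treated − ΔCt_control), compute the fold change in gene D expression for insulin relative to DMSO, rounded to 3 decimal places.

0.270

ΔCt(DMSO) = 30.930 − 15.390 = 15.540
ΔCt(insulin) = 33.810 − 16.380 = 17.430
ΔΔCt = 17.430 − 15.540 = 1.890
Fold change = 2^(−1.890) = 0.2698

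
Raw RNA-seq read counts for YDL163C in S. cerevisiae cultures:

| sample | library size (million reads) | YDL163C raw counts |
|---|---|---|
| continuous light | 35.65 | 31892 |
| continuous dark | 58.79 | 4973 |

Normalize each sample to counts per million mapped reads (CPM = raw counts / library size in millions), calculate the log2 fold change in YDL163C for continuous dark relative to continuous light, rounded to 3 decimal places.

-3.403

CPM(continuous light) = 31892 / 35.65 = 894.5863
CPM(continuous dark) = 4973 / 58.79 = 84.5892
Fold change = 84.5892 / 894.5863 = 0.09456
log2(0.09456) = -3.4027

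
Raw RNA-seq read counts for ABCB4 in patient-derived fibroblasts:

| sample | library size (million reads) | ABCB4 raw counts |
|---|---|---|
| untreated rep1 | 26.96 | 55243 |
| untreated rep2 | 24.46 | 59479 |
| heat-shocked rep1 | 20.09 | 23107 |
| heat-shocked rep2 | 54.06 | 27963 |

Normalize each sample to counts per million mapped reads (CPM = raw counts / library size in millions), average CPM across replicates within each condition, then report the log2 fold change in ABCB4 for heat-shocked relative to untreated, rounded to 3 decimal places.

-1.426

CPM(untreated rep1) = 55243 / 26.96 = 2049.0727
CPM(untreated rep2) = 59479 / 24.46 = 2431.6844
CPM(heat-shocked rep1) = 23107 / 20.09 = 1150.1742
CPM(heat-shocked rep2) = 27963 / 54.06 = 517.2586
mean CPM(untreated) = 2240.3785; mean CPM(heat-shocked) = 833.7164
Fold change = 833.7164 / 2240.3785 = 0.37213
log2(0.37213) = -1.4261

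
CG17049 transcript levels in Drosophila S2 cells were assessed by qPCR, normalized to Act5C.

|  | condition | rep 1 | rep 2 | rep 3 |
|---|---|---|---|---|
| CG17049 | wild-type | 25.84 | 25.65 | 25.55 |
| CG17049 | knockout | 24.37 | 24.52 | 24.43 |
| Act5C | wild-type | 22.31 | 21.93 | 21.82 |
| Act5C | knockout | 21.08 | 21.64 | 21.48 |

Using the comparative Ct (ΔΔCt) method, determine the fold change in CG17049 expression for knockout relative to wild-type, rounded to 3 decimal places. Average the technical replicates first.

1.537

Mean Ct: CG17049 wild-type 25.680; CG17049 knockout 24.440; Act5C wild-type 22.020; Act5C knockout 21.400
ΔCt(wild-type) = 25.680 − 22.020 = 3.660
ΔCt(knockout) = 24.440 − 21.400 = 3.040
ΔΔCt = 3.040 − 3.660 = -0.620
Fold change = 2^(−(-0.620)) = 2^0.620 = 1.5369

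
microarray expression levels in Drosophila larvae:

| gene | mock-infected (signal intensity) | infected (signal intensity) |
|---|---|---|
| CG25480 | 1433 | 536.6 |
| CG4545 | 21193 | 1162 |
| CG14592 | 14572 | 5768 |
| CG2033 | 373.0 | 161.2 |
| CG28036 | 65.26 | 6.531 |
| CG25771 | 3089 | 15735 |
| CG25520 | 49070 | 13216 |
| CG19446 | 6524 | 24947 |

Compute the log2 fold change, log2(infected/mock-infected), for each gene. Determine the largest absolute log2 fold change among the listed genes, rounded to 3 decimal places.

4.189

log2(536.6/1433) = -1.417  (CG25480)
log2(1162/21193) = -4.189  (CG4545)
log2(5768/14572) = -1.337  (CG14592)
log2(161.2/373.0) = -1.210  (CG2033)
log2(6.531/65.26) = -3.321  (CG28036)
log2(15735/3089) = 2.349  (CG25771)
log2(13216/49070) = -1.893  (CG25520)
log2(24947/6524) = 1.935  (CG19446)
The largest magnitude belongs to CG4545.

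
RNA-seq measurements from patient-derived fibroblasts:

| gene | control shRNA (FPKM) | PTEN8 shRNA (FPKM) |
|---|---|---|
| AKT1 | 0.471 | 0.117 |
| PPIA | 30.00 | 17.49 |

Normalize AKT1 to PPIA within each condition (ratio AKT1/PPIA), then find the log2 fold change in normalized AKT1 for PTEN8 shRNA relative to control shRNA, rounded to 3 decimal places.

-1.231

AKT1/PPIA (control shRNA) = 0.471 / 30.00 = 0.0157
AKT1/PPIA (PTEN8 shRNA) = 0.117 / 17.49 = 0.0066895
Fold change = 0.0066895 / 0.0157 = 0.4261
log2(0.4261) = -1.2308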